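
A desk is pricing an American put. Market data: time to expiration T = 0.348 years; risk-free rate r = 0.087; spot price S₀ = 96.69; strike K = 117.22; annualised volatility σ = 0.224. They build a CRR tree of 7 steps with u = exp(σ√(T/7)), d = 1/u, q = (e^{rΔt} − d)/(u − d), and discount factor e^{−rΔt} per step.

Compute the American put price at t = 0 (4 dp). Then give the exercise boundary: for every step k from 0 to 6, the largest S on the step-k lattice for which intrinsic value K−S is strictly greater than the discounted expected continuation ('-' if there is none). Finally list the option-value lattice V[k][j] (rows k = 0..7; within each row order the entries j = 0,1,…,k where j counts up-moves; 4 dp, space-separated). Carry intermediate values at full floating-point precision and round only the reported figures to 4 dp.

price = 20.5300
boundary = 96.6900 101.6418 96.6900 101.6418 96.6900 101.6418 106.8471
tree:
20.5300
25.2405 15.5782
29.7216 20.5300 10.8113
33.9843 25.2405 15.5782 6.6874
38.0394 29.7216 20.5300 10.4770 3.3934
41.8969 33.9843 25.2405 15.5782 6.0550 1.0692
45.5665 38.0394 29.7216 20.5300 10.3729 2.2891 0.0000
49.0573 41.8969 33.9843 25.2405 15.5782 4.9009 0.0000 0.0000

Δt=0.04971  u=1.05121  d=0.95128  q=0.53089  discount=0.99568
step 7 (expiry): payoffs max(K−S,0) = 49.0573 41.8969 33.9843 25.2405 15.5782 4.9009 0.0000 0.0000
step 6: (k=6,j=0): S=71.6535, (K−S)⁺=45.5665, hold=45.0606 ⇒ V=45.5665 exercise | (k=6,j=1): S=79.1806, (K−S)⁺=38.0394, hold=37.5335 ⇒ V=38.0394 exercise | (k=6,j=2): S=87.4984, (K−S)⁺=29.7216, hold=29.2157 ⇒ V=29.7216 exercise | (k=6,j=3): S=96.6900, (K−S)⁺=20.5300, hold=20.0241 ⇒ V=20.5300 exercise | (k=6,j=4): S=106.8471, (K−S)⁺=10.3729, hold=9.8670 ⇒ V=10.3729 exercise | (k=6,j=5): S=118.0713, (K−S)⁺=0.0000, hold=2.2891 ⇒ V=2.2891 continue | (k=6,j=6): S=130.4745, (K−S)⁺=0.0000, hold=0.0000 ⇒ V=0.0000 continue  boundary S*=106.8471
step 5: (k=5,j=0): S=75.3231, (K−S)⁺=41.8969, hold=41.3910 ⇒ V=41.8969 exercise | (k=5,j=1): S=83.2357, (K−S)⁺=33.9843, hold=33.4784 ⇒ V=33.9843 exercise | (k=5,j=2): S=91.9795, (K−S)⁺=25.2405, hold=24.7346 ⇒ V=25.2405 exercise | (k=5,j=3): S=101.6418, (K−S)⁺=15.5782, hold=15.0723 ⇒ V=15.5782 exercise | (k=5,j=4): S=112.3191, (K−S)⁺=4.9009, hold=6.0550 ⇒ V=6.0550 continue | (k=5,j=5): S=124.1180, (K−S)⁺=0.0000, hold=1.0692 ⇒ V=1.0692 continue  boundary S*=101.6418
step 4: (k=4,j=0): S=79.1806, (K−S)⁺=38.0394, hold=37.5335 ⇒ V=38.0394 exercise | (k=4,j=1): S=87.4984, (K−S)⁺=29.7216, hold=29.2157 ⇒ V=29.7216 exercise | (k=4,j=2): S=96.6900, (K−S)⁺=20.5300, hold=20.0241 ⇒ V=20.5300 exercise | (k=4,j=3): S=106.8471, (K−S)⁺=10.3729, hold=10.4770 ⇒ V=10.4770 continue | (k=4,j=4): S=118.0713, (K−S)⁺=0.0000, hold=3.3934 ⇒ V=3.3934 continue  boundary S*=96.6900
step 3: (k=3,j=0): S=83.2357, (K−S)⁺=33.9843, hold=33.4784 ⇒ V=33.9843 exercise | (k=3,j=1): S=91.9795, (K−S)⁺=25.2405, hold=24.7346 ⇒ V=25.2405 exercise | (k=3,j=2): S=101.6418, (K−S)⁺=15.5782, hold=15.1274 ⇒ V=15.5782 exercise | (k=3,j=3): S=112.3191, (K−S)⁺=4.9009, hold=6.6874 ⇒ V=6.6874 continue  boundary S*=101.6418
step 2: (k=2,j=0): S=87.4984, (K−S)⁺=29.7216, hold=29.2157 ⇒ V=29.7216 exercise | (k=2,j=1): S=96.6900, (K−S)⁺=20.5300, hold=20.0241 ⇒ V=20.5300 exercise | (k=2,j=2): S=106.8471, (K−S)⁺=10.3729, hold=10.8113 ⇒ V=10.8113 continue  boundary S*=96.6900
step 1: (k=1,j=0): S=91.9795, (K−S)⁺=25.2405, hold=24.7346 ⇒ V=25.2405 exercise | (k=1,j=1): S=101.6418, (K−S)⁺=15.5782, hold=15.3041 ⇒ V=15.5782 exercise  boundary S*=101.6418
step 0: (k=0,j=0): S=96.6900, (K−S)⁺=20.5300, hold=20.0241 ⇒ V=20.5300 exercise  boundary S*=96.6900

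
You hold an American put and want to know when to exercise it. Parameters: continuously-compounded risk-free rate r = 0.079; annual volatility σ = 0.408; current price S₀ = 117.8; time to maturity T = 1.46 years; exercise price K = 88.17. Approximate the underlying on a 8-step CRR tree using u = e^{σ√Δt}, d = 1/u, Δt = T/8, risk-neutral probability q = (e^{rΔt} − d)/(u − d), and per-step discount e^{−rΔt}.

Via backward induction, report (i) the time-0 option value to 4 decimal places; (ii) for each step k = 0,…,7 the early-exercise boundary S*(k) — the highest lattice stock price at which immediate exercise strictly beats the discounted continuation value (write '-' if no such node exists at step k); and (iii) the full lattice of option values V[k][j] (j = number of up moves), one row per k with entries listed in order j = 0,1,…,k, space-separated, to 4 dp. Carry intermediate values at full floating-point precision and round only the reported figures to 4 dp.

Δt=0.18250  u=1.19041  d=0.84005  q=0.49798  discount=0.98569
step 8 (expiry): payoffs max(K−S,0) = 58.9572 46.7733 29.5077 5.0411 0.0000 0.0000 0.0000 0.0000 0.0000
step 7: (k=7,j=0): S=34.7752, (K−S)⁺=53.3948, hold=52.1327 ⇒ V=53.3948 exercise | (k=7,j=1): S=49.2791, (K−S)⁺=38.8909, hold=37.6288 ⇒ V=38.8909 exercise | (k=7,j=2): S=69.8322, (K−S)⁺=18.3378, hold=17.0757 ⇒ V=18.3378 exercise | (k=7,j=3): S=98.9575, (K−S)⁺=0.0000, hold=2.4945 ⇒ V=2.4945 continue | (k=7,j=4): S=140.2303, (K−S)⁺=0.0000, hold=0.0000 ⇒ V=0.0000 continue | (k=7,j=5): S=198.7169, (K−S)⁺=0.0000, hold=0.0000 ⇒ V=0.0000 continue | (k=7,j=6): S=281.5969, (K−S)⁺=0.0000, hold=0.0000 ⇒ V=0.0000 continue | (k=7,j=7): S=399.0441, (K−S)⁺=0.0000, hold=0.0000 ⇒ V=0.0000 continue  boundary S*=69.8322
step 6: (k=6,j=0): S=41.3967, (K−S)⁺=46.7733, hold=45.5112 ⇒ V=46.7733 exercise | (k=6,j=1): S=58.6623, (K−S)⁺=29.5077, hold=28.2456 ⇒ V=29.5077 exercise | (k=6,j=2): S=83.1289, (K−S)⁺=5.0411, hold=10.2985 ⇒ V=10.2985 continue | (k=6,j=3): S=117.8000, (K−S)⁺=0.0000, hold=1.2343 ⇒ V=1.2343 continue | (k=6,j=4): S=166.9315, (K−S)⁺=0.0000, hold=0.0000 ⇒ V=0.0000 continue | (k=6,j=5): S=236.5546, (K−S)⁺=0.0000, hold=0.0000 ⇒ V=0.0000 continue | (k=6,j=6): S=335.2157, (K−S)⁺=0.0000, hold=0.0000 ⇒ V=0.0000 continue  boundary S*=58.6623
step 5: (k=5,j=0): S=49.2791, (K−S)⁺=38.8909, hold=37.6288 ⇒ V=38.8909 exercise | (k=5,j=1): S=69.8322, (K−S)⁺=18.3378, hold=19.6564 ⇒ V=19.6564 continue | (k=5,j=2): S=98.9575, (K−S)⁺=0.0000, hold=5.7019 ⇒ V=5.7019 continue | (k=5,j=3): S=140.2303, (K−S)⁺=0.0000, hold=0.6108 ⇒ V=0.6108 continue | (k=5,j=4): S=198.7169, (K−S)⁺=0.0000, hold=0.0000 ⇒ V=0.0000 continue | (k=5,j=5): S=281.5969, (K−S)⁺=0.0000, hold=0.0000 ⇒ V=0.0000 continue  boundary S*=49.2791
step 4: (k=4,j=0): S=58.6623, (K−S)⁺=29.5077, hold=28.8928 ⇒ V=29.5077 exercise | (k=4,j=1): S=83.1289, (K−S)⁺=5.0411, hold=12.5254 ⇒ V=12.5254 continue | (k=4,j=2): S=117.8000, (K−S)⁺=0.0000, hold=3.1213 ⇒ V=3.1213 continue | (k=4,j=3): S=166.9315, (K−S)⁺=0.0000, hold=0.3022 ⇒ V=0.3022 continue | (k=4,j=4): S=236.5546, (K−S)⁺=0.0000, hold=0.0000 ⇒ V=0.0000 continue  boundary S*=58.6623
step 3: (k=3,j=0): S=69.8322, (K−S)⁺=18.3378, hold=20.7495 ⇒ V=20.7495 continue | (k=3,j=1): S=98.9575, (K−S)⁺=0.0000, hold=7.7300 ⇒ V=7.7300 continue | (k=3,j=2): S=140.2303, (K−S)⁺=0.0000, hold=1.6929 ⇒ V=1.6929 continue | (k=3,j=3): S=198.7169, (K−S)⁺=0.0000, hold=0.1496 ⇒ V=0.1496 continue  boundary S*=-
step 2: (k=2,j=0): S=83.1289, (K−S)⁺=5.0411, hold=14.0618 ⇒ V=14.0618 continue | (k=2,j=1): S=117.8000, (K−S)⁺=0.0000, hold=4.6560 ⇒ V=4.6560 continue | (k=2,j=2): S=166.9315, (K−S)⁺=0.0000, hold=0.9111 ⇒ V=0.9111 continue  boundary S*=-
step 1: (k=1,j=0): S=98.9575, (K−S)⁺=0.0000, hold=9.2436 ⇒ V=9.2436 continue | (k=1,j=1): S=140.2303, (K−S)⁺=0.0000, hold=2.7511 ⇒ V=2.7511 continue  boundary S*=-
step 0: (k=0,j=0): S=117.8000, (K−S)⁺=0.0000, hold=5.9244 ⇒ V=5.9244 continue  boundary S*=-

price = 5.9244
boundary = - - - - 58.6623 49.2791 58.6623 69.8322
tree:
5.9244
9.2436 2.7511
14.0618 4.6560 0.9111
20.7495 7.7300 1.6929 0.1496
29.5077 12.5254 3.1213 0.3022 0.0000
38.8909 19.6564 5.7019 0.6108 0.0000 0.0000
46.7733 29.5077 10.2985 1.2343 0.0000 0.0000 0.0000
53.3948 38.8909 18.3378 2.4945 0.0000 0.0000 0.0000 0.0000
58.9572 46.7733 29.5077 5.0411 0.0000 0.0000 0.0000 0.0000 0.0000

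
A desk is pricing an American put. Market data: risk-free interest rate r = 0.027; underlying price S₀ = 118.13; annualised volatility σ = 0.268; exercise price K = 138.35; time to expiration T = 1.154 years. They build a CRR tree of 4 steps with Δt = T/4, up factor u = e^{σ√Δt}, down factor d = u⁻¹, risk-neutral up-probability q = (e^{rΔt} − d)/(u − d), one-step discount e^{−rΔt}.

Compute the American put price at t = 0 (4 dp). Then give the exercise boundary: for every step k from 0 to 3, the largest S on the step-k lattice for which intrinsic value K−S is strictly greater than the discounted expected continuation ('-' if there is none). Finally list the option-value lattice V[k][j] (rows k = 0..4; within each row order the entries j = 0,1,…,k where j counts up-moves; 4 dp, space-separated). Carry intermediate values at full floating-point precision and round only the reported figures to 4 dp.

price = 25.3203
boundary = - - 88.5784 102.2926
tree:
25.3203
36.4269 14.2163
49.7716 23.1810 5.1547
61.6471 36.0574 10.2092 0.0000
71.9305 49.7716 20.2200 0.0000 0.0000

params: Δt=0.28850 u=1.15482 d=0.86593 q=0.49114 e^(-rΔt)=0.99224
t_4 payoffs: 71.9305 49.7716 20.2200 0.0000 0.0000
t_3: node(3,0) S=76.7029 payoff=61.6471 vs cont=60.5736 → 61.6471 [stop]  node(3,1) S=102.2926 payoff=36.0574 vs cont=34.9839 → 36.0574 [stop]  node(3,2) S=136.4195 payoff=1.9305 vs cont=10.2092 → 10.2092 [wait]  node(3,3) S=181.9318 payoff=0.0000 vs cont=0.0000 → 0.0000 [wait]  ⇒ S*(3)=102.2926
t_2: node(2,0) S=88.5784 payoff=49.7716 vs cont=48.6981 → 49.7716 [stop]  node(2,1) S=118.1300 payoff=20.2200 vs cont=23.1810 → 23.1810 [wait]  node(2,2) S=157.5406 payoff=0.0000 vs cont=5.1547 → 5.1547 [wait]  ⇒ S*(2)=88.5784
t_1: node(1,0) S=102.2926 payoff=36.0574 vs cont=36.4269 → 36.4269 [wait]  node(1,1) S=136.4195 payoff=1.9305 vs cont=14.2163 → 14.2163 [wait]  ⇒ S*(1)=-
t_0: node(0,0) S=118.1300 payoff=20.2200 vs cont=25.3203 → 25.3203 [wait]  ⇒ S*(0)=-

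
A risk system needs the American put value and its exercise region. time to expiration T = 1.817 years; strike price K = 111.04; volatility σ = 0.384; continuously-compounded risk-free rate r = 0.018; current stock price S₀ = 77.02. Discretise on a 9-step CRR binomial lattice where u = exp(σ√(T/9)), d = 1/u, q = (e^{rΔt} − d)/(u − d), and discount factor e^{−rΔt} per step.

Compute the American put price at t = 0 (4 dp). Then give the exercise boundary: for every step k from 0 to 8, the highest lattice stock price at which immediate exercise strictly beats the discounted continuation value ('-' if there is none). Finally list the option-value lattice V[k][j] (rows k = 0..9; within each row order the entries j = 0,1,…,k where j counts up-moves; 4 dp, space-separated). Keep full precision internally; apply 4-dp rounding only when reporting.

price = 38.9897
boundary = - - 54.5429 45.8992 54.5429 45.8992 54.5429 64.8143 77.0200
tree:
38.9897
47.5839 29.5031
56.4971 37.8008 20.2803
65.1408 46.9704 27.6495 12.0436
72.4146 56.4971 36.4836 17.8012 5.5784
78.5358 65.1408 46.3639 25.5123 9.1556 1.5469
83.6869 72.4146 56.4971 35.1814 14.6961 2.9153 0.0000
88.0217 78.5358 65.1408 46.2257 22.8741 5.4944 0.0000 0.0000
91.6695 83.6869 72.4146 56.4971 34.0200 10.3550 0.0000 0.0000 0.0000
94.7392 88.0217 78.5358 65.1408 46.2257 19.5157 0.0000 0.0000 0.0000 0.0000

Δt=0.20189  u=1.18832  d=0.84153  q=0.46747  discount=0.99637
step 9 (expiry): payoffs max(K−S,0) = 94.7392 88.0217 78.5358 65.1408 46.2257 19.5157 0.0000 0.0000 0.0000 0.0000
step 8: (k=8,j=0): S=19.3705, (K−S)⁺=91.6695, hold=91.2667 ⇒ V=91.6695 exercise | (k=8,j=1): S=27.3531, (K−S)⁺=83.6869, hold=83.2841 ⇒ V=83.6869 exercise | (k=8,j=2): S=38.6254, (K−S)⁺=72.4146, hold=72.0119 ⇒ V=72.4146 exercise | (k=8,j=3): S=54.5429, (K−S)⁺=56.4971, hold=56.0943 ⇒ V=56.4971 exercise | (k=8,j=4): S=77.0200, (K−S)⁺=34.0200, hold=33.6172 ⇒ V=34.0200 exercise | (k=8,j=5): S=108.7600, (K−S)⁺=2.2800, hold=10.3550 ⇒ V=10.3550 continue | (k=8,j=6): S=153.5800, (K−S)⁺=0.0000, hold=0.0000 ⇒ V=0.0000 continue | (k=8,j=7): S=216.8703, (K−S)⁺=0.0000, hold=0.0000 ⇒ V=0.0000 continue | (k=8,j=8): S=306.2426, (K−S)⁺=0.0000, hold=0.0000 ⇒ V=0.0000 continue  boundary S*=77.0200
step 7: (k=7,j=0): S=23.0183, (K−S)⁺=88.0217, hold=87.6189 ⇒ V=88.0217 exercise | (k=7,j=1): S=32.5042, (K−S)⁺=78.5358, hold=78.1330 ⇒ V=78.5358 exercise | (k=7,j=2): S=45.8992, (K−S)⁺=65.1408, hold=64.7380 ⇒ V=65.1408 exercise | (k=7,j=3): S=64.8143, (K−S)⁺=46.2257, hold=45.8229 ⇒ V=46.2257 exercise | (k=7,j=4): S=91.5243, (K−S)⁺=19.5157, hold=22.8741 ⇒ V=22.8741 continue | (k=7,j=5): S=129.2414, (K−S)⁺=0.0000, hold=5.4944 ⇒ V=5.4944 continue | (k=7,j=6): S=182.5019, (K−S)⁺=0.0000, hold=0.0000 ⇒ V=0.0000 continue | (k=7,j=7): S=257.7109, (K−S)⁺=0.0000, hold=0.0000 ⇒ V=0.0000 continue  boundary S*=64.8143
step 6: (k=6,j=0): S=27.3531, (K−S)⁺=83.6869, hold=83.2841 ⇒ V=83.6869 exercise | (k=6,j=1): S=38.6254, (K−S)⁺=72.4146, hold=72.0119 ⇒ V=72.4146 exercise | (k=6,j=2): S=54.5429, (K−S)⁺=56.4971, hold=56.0943 ⇒ V=56.4971 exercise | (k=6,j=3): S=77.0200, (K−S)⁺=34.0200, hold=35.1814 ⇒ V=35.1814 continue | (k=6,j=4): S=108.7600, (K−S)⁺=2.2800, hold=14.6961 ⇒ V=14.6961 continue | (k=6,j=5): S=153.5800, (K−S)⁺=0.0000, hold=2.9153 ⇒ V=2.9153 continue | (k=6,j=6): S=216.8703, (K−S)⁺=0.0000, hold=0.0000 ⇒ V=0.0000 continue  boundary S*=54.5429
step 5: (k=5,j=0): S=32.5042, (K−S)⁺=78.5358, hold=78.1330 ⇒ V=78.5358 exercise | (k=5,j=1): S=45.8992, (K−S)⁺=65.1408, hold=64.7380 ⇒ V=65.1408 exercise | (k=5,j=2): S=64.8143, (K−S)⁺=46.2257, hold=46.3639 ⇒ V=46.3639 continue | (k=5,j=3): S=91.5243, (K−S)⁺=19.5157, hold=25.5123 ⇒ V=25.5123 continue | (k=5,j=4): S=129.2414, (K−S)⁺=0.0000, hold=9.1556 ⇒ V=9.1556 continue | (k=5,j=5): S=182.5019, (K−S)⁺=0.0000, hold=1.5469 ⇒ V=1.5469 continue  boundary S*=45.8992
step 4: (k=4,j=0): S=38.6254, (K−S)⁺=72.4146, hold=72.0119 ⇒ V=72.4146 exercise | (k=4,j=1): S=54.5429, (K−S)⁺=56.4971, hold=56.1587 ⇒ V=56.4971 exercise | (k=4,j=2): S=77.0200, (K−S)⁺=34.0200, hold=36.4836 ⇒ V=36.4836 continue | (k=4,j=3): S=108.7600, (K−S)⁺=2.2800, hold=17.8012 ⇒ V=17.8012 continue | (k=4,j=4): S=153.5800, (K−S)⁺=0.0000, hold=5.5784 ⇒ V=5.5784 continue  boundary S*=54.5429
step 3: (k=3,j=0): S=45.8992, (K−S)⁺=65.1408, hold=64.7380 ⇒ V=65.1408 exercise | (k=3,j=1): S=64.8143, (K−S)⁺=46.2257, hold=46.9704 ⇒ V=46.9704 continue | (k=3,j=2): S=91.5243, (K−S)⁺=19.5157, hold=27.6495 ⇒ V=27.6495 continue | (k=3,j=3): S=129.2414, (K−S)⁺=0.0000, hold=12.0436 ⇒ V=12.0436 continue  boundary S*=45.8992
step 2: (k=2,j=0): S=54.5429, (K−S)⁺=56.4971, hold=56.4412 ⇒ V=56.4971 exercise | (k=2,j=1): S=77.0200, (K−S)⁺=34.0200, hold=37.8008 ⇒ V=37.8008 continue | (k=2,j=2): S=108.7600, (K−S)⁺=2.2800, hold=20.2803 ⇒ V=20.2803 continue  boundary S*=54.5429
step 1: (k=1,j=0): S=64.8143, (K−S)⁺=46.2257, hold=47.5839 ⇒ V=47.5839 continue | (k=1,j=1): S=91.5243, (K−S)⁺=19.5157, hold=29.5031 ⇒ V=29.5031 continue  boundary S*=-
step 0: (k=0,j=0): S=77.0200, (K−S)⁺=34.0200, hold=38.9897 ⇒ V=38.9897 continue  boundary S*=-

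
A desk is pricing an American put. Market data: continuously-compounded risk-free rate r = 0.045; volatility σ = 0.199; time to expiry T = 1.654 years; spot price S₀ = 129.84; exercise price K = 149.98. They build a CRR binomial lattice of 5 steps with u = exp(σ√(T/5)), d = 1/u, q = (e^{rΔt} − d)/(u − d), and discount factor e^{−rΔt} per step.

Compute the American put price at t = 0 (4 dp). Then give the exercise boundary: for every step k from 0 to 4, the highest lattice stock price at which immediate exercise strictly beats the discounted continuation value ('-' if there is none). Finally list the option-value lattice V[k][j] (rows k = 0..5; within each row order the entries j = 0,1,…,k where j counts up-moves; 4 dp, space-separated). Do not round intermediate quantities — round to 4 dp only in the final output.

params: Δt=0.33080 u=1.12126 d=0.89185 q=0.53679 e^(-rΔt)=0.98522
t_5 payoffs: 76.7191 57.8743 34.1820 4.3953 0.0000 0.0000
t_4: node(4,0) S=82.1447 payoff=67.8353 vs cont=65.6193 → 67.8353 [stop]  node(4,1) S=103.2747 payoff=46.7053 vs cont=44.4892 → 46.7053 [stop]  node(4,2) S=129.8400 payoff=20.1400 vs cont=17.9239 → 20.1400 [stop]  node(4,3) S=163.2387 payoff=0.0000 vs cont=2.0059 → 2.0059 [wait]  node(4,4) S=205.2285 payoff=0.0000 vs cont=0.0000 → 0.0000 [wait]  ⇒ S*(4)=129.8400
t_3: node(3,0) S=92.1057 payoff=57.8743 vs cont=55.6582 → 57.8743 [stop]  node(3,1) S=115.7980 payoff=34.1820 vs cont=31.9659 → 34.1820 [stop]  node(3,2) S=145.5847 payoff=4.3953 vs cont=10.2520 → 10.2520 [wait]  node(3,3) S=183.0334 payoff=0.0000 vs cont=0.9154 → 0.9154 [wait]  ⇒ S*(3)=115.7980
t_2: node(2,0) S=103.2747 payoff=46.7053 vs cont=44.4892 → 46.7053 [stop]  node(2,1) S=129.8400 payoff=20.1400 vs cont=21.0213 → 21.0213 [wait]  node(2,2) S=163.2387 payoff=0.0000 vs cont=5.1628 → 5.1628 [wait]  ⇒ S*(2)=103.2747
t_1: node(1,0) S=115.7980 payoff=34.1820 vs cont=32.4320 → 34.1820 [stop]  node(1,1) S=145.5847 payoff=4.3953 vs cont=12.3238 → 12.3238 [wait]  ⇒ S*(1)=115.7980
t_0: node(0,0) S=129.8400 payoff=20.1400 vs cont=22.1170 → 22.1170 [wait]  ⇒ S*(0)=-

price = 22.1170
boundary = - 115.7980 103.2747 115.7980 129.8400
tree:
22.1170
34.1820 12.3238
46.7053 21.0213 5.1628
57.8743 34.1820 10.2520 0.9154
67.8353 46.7053 20.1400 2.0059 0.0000
76.7191 57.8743 34.1820 4.3953 0.0000 0.0000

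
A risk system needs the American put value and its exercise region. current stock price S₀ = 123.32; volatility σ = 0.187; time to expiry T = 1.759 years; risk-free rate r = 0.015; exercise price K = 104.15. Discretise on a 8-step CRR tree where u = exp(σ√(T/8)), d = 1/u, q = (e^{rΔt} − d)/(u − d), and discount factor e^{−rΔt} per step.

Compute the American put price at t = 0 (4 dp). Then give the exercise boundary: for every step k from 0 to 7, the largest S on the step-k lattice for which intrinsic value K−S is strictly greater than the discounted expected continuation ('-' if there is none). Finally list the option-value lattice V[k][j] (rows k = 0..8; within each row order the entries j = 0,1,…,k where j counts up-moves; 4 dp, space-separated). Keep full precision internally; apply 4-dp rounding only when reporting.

price = 3.3200
boundary = - - - - - 79.5474 86.8376 94.7958
tree:
3.3200
5.2768 1.3609
8.1830 2.3695 0.3489
12.3102 4.0588 0.6749 0.0211
17.8273 6.8061 1.3043 0.0421 0.0000
24.6026 11.0862 2.5180 0.0840 0.0000 0.0000
31.2807 17.3124 4.8561 0.1676 0.0000 0.0000 0.0000
37.3982 24.6026 9.3542 0.3343 0.0000 0.0000 0.0000 0.0000
43.0021 31.2807 17.3124 0.6666 0.0000 0.0000 0.0000 0.0000 0.0000

Δt=0.21987  u=1.09165  d=0.91605  q=0.49691  discount=0.99671
step 8 (expiry): payoffs max(K−S,0) = 43.0021 31.2807 17.3124 0.6666 0.0000 0.0000 0.0000 0.0000 0.0000
step 7: (k=7,j=0): S=66.7518, (K−S)⁺=37.3982, hold=37.0552 ⇒ V=37.3982 exercise | (k=7,j=1): S=79.5474, (K−S)⁺=24.6026, hold=24.2596 ⇒ V=24.6026 exercise | (k=7,j=2): S=94.7958, (K−S)⁺=9.3542, hold=9.0113 ⇒ V=9.3542 exercise | (k=7,j=3): S=112.9671, (K−S)⁺=0.0000, hold=0.3343 ⇒ V=0.3343 continue | (k=7,j=4): S=134.6217, (K−S)⁺=0.0000, hold=0.0000 ⇒ V=0.0000 continue | (k=7,j=5): S=160.4272, (K−S)⁺=0.0000, hold=0.0000 ⇒ V=0.0000 continue | (k=7,j=6): S=191.1793, (K−S)⁺=0.0000, hold=0.0000 ⇒ V=0.0000 continue | (k=7,j=7): S=227.8263, (K−S)⁺=0.0000, hold=0.0000 ⇒ V=0.0000 continue  boundary S*=94.7958
step 6: (k=6,j=0): S=72.8693, (K−S)⁺=31.2807, hold=30.9378 ⇒ V=31.2807 exercise | (k=6,j=1): S=86.8376, (K−S)⁺=17.3124, hold=16.9695 ⇒ V=17.3124 exercise | (k=6,j=2): S=103.4834, (K−S)⁺=0.6666, hold=4.8561 ⇒ V=4.8561 continue | (k=6,j=3): S=123.3200, (K−S)⁺=0.0000, hold=0.1676 ⇒ V=0.1676 continue | (k=6,j=4): S=146.9591, (K−S)⁺=0.0000, hold=0.0000 ⇒ V=0.0000 continue | (k=6,j=5): S=175.1296, (K−S)⁺=0.0000, hold=0.0000 ⇒ V=0.0000 continue | (k=6,j=6): S=208.7000, (K−S)⁺=0.0000, hold=0.0000 ⇒ V=0.0000 continue  boundary S*=86.8376
step 5: (k=5,j=0): S=79.5474, (K−S)⁺=24.6026, hold=24.2596 ⇒ V=24.6026 exercise | (k=5,j=1): S=94.7958, (K−S)⁺=9.3542, hold=11.0862 ⇒ V=11.0862 continue | (k=5,j=2): S=112.9671, (K−S)⁺=0.0000, hold=2.5180 ⇒ V=2.5180 continue | (k=5,j=3): S=134.6217, (K−S)⁺=0.0000, hold=0.0840 ⇒ V=0.0840 continue | (k=5,j=4): S=160.4272, (K−S)⁺=0.0000, hold=0.0000 ⇒ V=0.0000 continue | (k=5,j=5): S=191.1793, (K−S)⁺=0.0000, hold=0.0000 ⇒ V=0.0000 continue  boundary S*=79.5474
step 4: (k=4,j=0): S=86.8376, (K−S)⁺=17.3124, hold=17.8273 ⇒ V=17.8273 continue | (k=4,j=1): S=103.4834, (K−S)⁺=0.6666, hold=6.8061 ⇒ V=6.8061 continue | (k=4,j=2): S=123.3200, (K−S)⁺=0.0000, hold=1.3043 ⇒ V=1.3043 continue | (k=4,j=3): S=146.9591, (K−S)⁺=0.0000, hold=0.0421 ⇒ V=0.0421 continue | (k=4,j=4): S=175.1296, (K−S)⁺=0.0000, hold=0.0000 ⇒ V=0.0000 continue  boundary S*=-
step 3: (k=3,j=0): S=94.7958, (K−S)⁺=9.3542, hold=12.3102 ⇒ V=12.3102 continue | (k=3,j=1): S=112.9671, (K−S)⁺=0.0000, hold=4.0588 ⇒ V=4.0588 continue | (k=3,j=2): S=134.6217, (K−S)⁺=0.0000, hold=0.6749 ⇒ V=0.6749 continue | (k=3,j=3): S=160.4272, (K−S)⁺=0.0000, hold=0.0211 ⇒ V=0.0211 continue  boundary S*=-
step 2: (k=2,j=0): S=103.4834, (K−S)⁺=0.6666, hold=8.1830 ⇒ V=8.1830 continue | (k=2,j=1): S=123.3200, (K−S)⁺=0.0000, hold=2.3695 ⇒ V=2.3695 continue | (k=2,j=2): S=146.9591, (K−S)⁺=0.0000, hold=0.3489 ⇒ V=0.3489 continue  boundary S*=-
step 1: (k=1,j=0): S=112.9671, (K−S)⁺=0.0000, hold=5.2768 ⇒ V=5.2768 continue | (k=1,j=1): S=134.6217, (K−S)⁺=0.0000, hold=1.3609 ⇒ V=1.3609 continue  boundary S*=-
step 0: (k=0,j=0): S=123.3200, (K−S)⁺=0.0000, hold=3.3200 ⇒ V=3.3200 continue  boundary S*=-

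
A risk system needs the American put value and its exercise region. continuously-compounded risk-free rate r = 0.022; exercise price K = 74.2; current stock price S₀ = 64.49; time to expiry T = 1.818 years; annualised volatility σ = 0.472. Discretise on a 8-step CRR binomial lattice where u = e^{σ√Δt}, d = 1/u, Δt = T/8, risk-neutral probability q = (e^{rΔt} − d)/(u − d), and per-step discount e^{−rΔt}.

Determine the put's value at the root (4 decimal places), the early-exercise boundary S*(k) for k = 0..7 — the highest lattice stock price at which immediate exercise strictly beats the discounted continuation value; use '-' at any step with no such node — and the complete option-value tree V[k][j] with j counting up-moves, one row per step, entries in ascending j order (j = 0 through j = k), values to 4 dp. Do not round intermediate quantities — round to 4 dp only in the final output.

params: Δt=0.22725 u=1.25233 d=0.79851 q=0.45503 e^(-rΔt)=0.99501
t_8 payoffs: 63.5404 57.4822 47.9809 33.0798 9.7100 0.0000 0.0000 0.0000 0.0000
t_7: node(7,0) S=13.3494 payoff=60.8506 vs cont=60.4806 → 60.8506 [stop]  node(7,1) S=20.9362 payoff=53.2638 vs cont=52.8937 → 53.2638 [stop]  node(7,2) S=32.8349 payoff=41.3651 vs cont=40.9950 → 41.3651 [stop]  node(7,3) S=51.4960 payoff=22.7040 vs cont=22.3340 → 22.7040 [stop]  node(7,4) S=80.7628 payoff=0.0000 vs cont=5.2653 → 5.2653 [wait]  node(7,5) S=126.6627 payoff=0.0000 vs cont=0.0000 → 0.0000 [wait]  node(7,6) S=198.6491 payoff=0.0000 vs cont=0.0000 → 0.0000 [wait]  node(7,7) S=311.5474 payoff=0.0000 vs cont=0.0000 → 0.0000 [wait]  ⇒ S*(7)=51.4960
t_6: node(6,0) S=16.7178 payoff=57.4822 vs cont=57.1122 → 57.4822 [stop]  node(6,1) S=26.2191 payoff=47.9809 vs cont=47.6109 → 47.9809 [stop]  node(6,2) S=41.1202 payoff=33.0798 vs cont=32.7098 → 33.0798 [stop]  node(6,3) S=64.4900 payoff=9.7100 vs cont=14.6952 → 14.6952 [wait]  node(6,4) S=101.1417 payoff=0.0000 vs cont=2.8551 → 2.8551 [wait]  node(6,5) S=158.6236 payoff=0.0000 vs cont=0.0000 → 0.0000 [wait]  node(6,6) S=248.7742 payoff=0.0000 vs cont=0.0000 → 0.0000 [wait]  ⇒ S*(6)=41.1202
t_5: node(5,0) S=20.9362 payoff=53.2638 vs cont=52.8937 → 53.2638 [stop]  node(5,1) S=32.8349 payoff=41.3651 vs cont=40.9950 → 41.3651 [stop]  node(5,2) S=51.4960 payoff=22.7040 vs cont=24.5911 → 24.5911 [wait]  node(5,3) S=80.7628 payoff=0.0000 vs cont=9.2612 → 9.2612 [wait]  node(5,4) S=126.6627 payoff=0.0000 vs cont=1.5482 → 1.5482 [wait]  node(5,5) S=198.6491 payoff=0.0000 vs cont=0.0000 → 0.0000 [wait]  ⇒ S*(5)=32.8349
t_4: node(4,0) S=26.2191 payoff=47.9809 vs cont=47.6109 → 47.9809 [stop]  node(4,1) S=41.1202 payoff=33.0798 vs cont=33.5642 → 33.5642 [wait]  node(4,2) S=64.4900 payoff=9.7100 vs cont=17.5277 → 17.5277 [wait]  node(4,3) S=101.1417 payoff=0.0000 vs cont=5.7229 → 5.7229 [wait]  node(4,4) S=158.6236 payoff=0.0000 vs cont=0.8395 → 0.8395 [wait]  ⇒ S*(4)=26.2191
t_3: node(3,0) S=32.8349 payoff=41.3651 vs cont=41.2143 → 41.3651 [stop]  node(3,1) S=51.4960 payoff=22.7040 vs cont=26.1361 → 26.1361 [wait]  node(3,2) S=80.7628 payoff=0.0000 vs cont=12.0955 → 12.0955 [wait]  node(3,3) S=126.6627 payoff=0.0000 vs cont=3.4834 → 3.4834 [wait]  ⇒ S*(3)=32.8349
t_2: node(2,0) S=41.1202 payoff=33.0798 vs cont=34.2637 → 34.2637 [wait]  node(2,1) S=64.4900 payoff=9.7100 vs cont=19.6488 → 19.6488 [wait]  node(2,2) S=101.1417 payoff=0.0000 vs cont=8.1360 → 8.1360 [wait]  ⇒ S*(2)=-
t_1: node(1,0) S=51.4960 payoff=22.7040 vs cont=27.4758 → 27.4758 [wait]  node(1,1) S=80.7628 payoff=0.0000 vs cont=14.3383 → 14.3383 [wait]  ⇒ S*(1)=-
t_0: node(0,0) S=64.4900 payoff=9.7100 vs cont=21.3906 → 21.3906 [wait]  ⇒ S*(0)=-

price = 21.3906
boundary = - - - 32.8349 26.2191 32.8349 41.1202 51.4960
tree:
21.3906
27.4758 14.3383
34.2637 19.6488 8.1360
41.3651 26.1361 12.0955 3.4834
47.9809 33.5642 17.5277 5.7229 0.8395
53.2638 41.3651 24.5911 9.2612 1.5482 0.0000
57.4822 47.9809 33.0798 14.6952 2.8551 0.0000 0.0000
60.8506 53.2638 41.3651 22.7040 5.2653 0.0000 0.0000 0.0000
63.5404 57.4822 47.9809 33.0798 9.7100 0.0000 0.0000 0.0000 0.0000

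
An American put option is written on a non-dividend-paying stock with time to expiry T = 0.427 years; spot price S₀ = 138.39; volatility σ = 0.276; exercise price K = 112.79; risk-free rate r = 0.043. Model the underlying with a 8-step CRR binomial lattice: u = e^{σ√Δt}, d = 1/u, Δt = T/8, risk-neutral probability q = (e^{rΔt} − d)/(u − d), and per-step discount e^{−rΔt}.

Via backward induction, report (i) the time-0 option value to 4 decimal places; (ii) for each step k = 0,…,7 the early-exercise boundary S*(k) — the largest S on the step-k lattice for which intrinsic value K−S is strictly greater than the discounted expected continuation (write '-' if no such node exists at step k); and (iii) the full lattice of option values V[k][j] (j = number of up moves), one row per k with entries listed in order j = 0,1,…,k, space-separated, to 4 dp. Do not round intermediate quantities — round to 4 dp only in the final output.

price = 1.2669
boundary = - - - - - - 94.3951 100.6102
tree:
1.2669
2.1124 0.4341
3.4560 0.7896 0.0835
5.5249 1.4199 0.1681 0.0000
8.5834 2.5169 0.3384 0.0000 0.0000
12.8618 4.3796 0.6811 0.0000 0.0000 0.0000
18.3949 7.4333 1.3711 0.0000 0.0000 0.0000 0.0000
24.2260 12.1798 2.7599 0.0000 0.0000 0.0000 0.0000 0.0000
29.6970 18.3949 5.5555 0.0000 0.0000 0.0000 0.0000 0.0000 0.0000

Δt=0.05337, u=1.06584, d=0.93823, q=0.50207, disc=e^(-rΔt)=0.99771
k=8 terminal: V=max(K-S,0) → 29.6970 18.3949 5.5555 0.0000 0.0000 0.0000 0.0000 0.0000 0.0000
k=7: j=0 S=88.5640 intr=24.2260 cont=23.9674 V=24.2260[EX]; j=1 S=100.6102 intr=12.1798 cont=11.9212 V=12.1798[EX]; j=2 S=114.2950 intr=0.0000 cont=2.7599 V=2.7599[hold]; j=3 S=129.8411 intr=0.0000 cont=0.0000 V=0.0000[hold]; j=4 S=147.5018 intr=0.0000 cont=0.0000 V=0.0000[hold]; j=5 S=167.5646 intr=0.0000 cont=0.0000 V=0.0000[hold]; j=6 S=190.3563 intr=0.0000 cont=0.0000 V=0.0000[hold]; j=7 S=216.2481 intr=0.0000 cont=0.0000 V=0.0000[hold]  S*(7)=100.6102
k=6: j=0 S=94.3951 intr=18.3949 cont=18.1363 V=18.3949[EX]; j=1 S=107.2345 intr=5.5555 cont=7.4333 V=7.4333[hold]; j=2 S=121.8203 intr=0.0000 cont=1.3711 V=1.3711[hold]; j=3 S=138.3900 intr=0.0000 cont=0.0000 V=0.0000[hold]; j=4 S=157.2135 intr=0.0000 cont=0.0000 V=0.0000[hold]; j=5 S=178.5972 intr=0.0000 cont=0.0000 V=0.0000[hold]; j=6 S=202.8896 intr=0.0000 cont=0.0000 V=0.0000[hold]  S*(6)=94.3951
k=5: j=0 S=100.6102 intr=12.1798 cont=12.8618 V=12.8618[hold]; j=1 S=114.2950 intr=0.0000 cont=4.3796 V=4.3796[hold]; j=2 S=129.8411 intr=0.0000 cont=0.6811 V=0.6811[hold]; j=3 S=147.5018 intr=0.0000 cont=0.0000 V=0.0000[hold]; j=4 S=167.5646 intr=0.0000 cont=0.0000 V=0.0000[hold]; j=5 S=190.3563 intr=0.0000 cont=0.0000 V=0.0000[hold]  S*(5)=-
k=4: j=0 S=107.2345 intr=5.5555 cont=8.5834 V=8.5834[hold]; j=1 S=121.8203 intr=0.0000 cont=2.5169 V=2.5169[hold]; j=2 S=138.3900 intr=0.0000 cont=0.3384 V=0.3384[hold]; j=3 S=157.2135 intr=0.0000 cont=0.0000 V=0.0000[hold]; j=4 S=178.5972 intr=0.0000 cont=0.0000 V=0.0000[hold]  S*(4)=-
k=3: j=0 S=114.2950 intr=0.0000 cont=5.5249 V=5.5249[hold]; j=1 S=129.8411 intr=0.0000 cont=1.4199 V=1.4199[hold]; j=2 S=147.5018 intr=0.0000 cont=0.1681 V=0.1681[hold]; j=3 S=167.5646 intr=0.0000 cont=0.0000 V=0.0000[hold]  S*(3)=-
k=2: j=0 S=121.8203 intr=0.0000 cont=3.4560 V=3.4560[hold]; j=1 S=138.3900 intr=0.0000 cont=0.7896 V=0.7896[hold]; j=2 S=157.2135 intr=0.0000 cont=0.0835 V=0.0835[hold]  S*(2)=-
k=1: j=0 S=129.8411 intr=0.0000 cont=2.1124 V=2.1124[hold]; j=1 S=147.5018 intr=0.0000 cont=0.4341 V=0.4341[hold]  S*(1)=-
k=0: j=0 S=138.3900 intr=0.0000 cont=1.2669 V=1.2669[hold]  S*(0)=-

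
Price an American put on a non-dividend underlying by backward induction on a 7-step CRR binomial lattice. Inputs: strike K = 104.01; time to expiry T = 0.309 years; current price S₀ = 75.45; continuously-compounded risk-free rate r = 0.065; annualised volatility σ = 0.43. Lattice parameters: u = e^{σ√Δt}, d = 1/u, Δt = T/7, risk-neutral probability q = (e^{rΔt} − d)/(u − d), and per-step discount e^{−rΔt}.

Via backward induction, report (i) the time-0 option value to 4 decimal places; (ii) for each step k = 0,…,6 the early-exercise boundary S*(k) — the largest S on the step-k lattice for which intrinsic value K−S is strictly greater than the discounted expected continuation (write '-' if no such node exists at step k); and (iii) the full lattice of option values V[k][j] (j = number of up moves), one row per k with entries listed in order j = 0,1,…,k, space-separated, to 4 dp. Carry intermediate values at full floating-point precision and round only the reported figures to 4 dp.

Δt=0.04414, u=1.09455, d=0.91362, q=0.49331, disc=e^(-rΔt)=0.99713
k=7 terminal: V=max(K-S,0) → 63.9226 55.9836 46.4724 35.0776 21.4262 5.0712 0.0000 0.0000
k=6: j=0 S=43.8777 intr=60.1323 cont=59.8343 V=60.1323[EX]; j=1 S=52.5673 intr=51.4427 cont=51.1447 V=51.4427[EX]; j=2 S=62.9778 intr=41.0322 cont=40.7342 V=41.0322[EX]; j=3 S=75.4500 intr=28.5600 cont=28.2620 V=28.5600[EX]; j=4 S=90.3922 intr=13.6178 cont=13.3198 V=13.6178[EX]; j=5 S=108.2936 intr=0.0000 cont=2.5621 V=2.5621[hold]; j=6 S=129.7401 intr=0.0000 cont=0.0000 V=0.0000[hold]  S*(6)=90.3922
k=5: j=0 S=48.0264 intr=55.9836 cont=55.6856 V=55.9836[EX]; j=1 S=57.5376 intr=46.4724 cont=46.1744 V=46.4724[EX]; j=2 S=68.9324 intr=35.0776 cont=34.7796 V=35.0776[EX]; j=3 S=82.5838 intr=21.4262 cont=21.1282 V=21.4262[EX]; j=4 S=98.9388 intr=5.0712 cont=8.1405 V=8.1405[hold]; j=5 S=118.5328 intr=0.0000 cont=1.2945 V=1.2945[hold]  S*(5)=82.5838
k=4: j=0 S=52.5673 intr=51.4427 cont=51.1447 V=51.4427[EX]; j=1 S=62.9778 intr=41.0322 cont=40.7342 V=41.0322[EX]; j=2 S=75.4500 intr=28.5600 cont=28.2620 V=28.5600[EX]; j=3 S=90.3922 intr=13.6178 cont=14.8296 V=14.8296[hold]; j=4 S=108.2936 intr=0.0000 cont=4.7497 V=4.7497[hold]  S*(4)=75.4500
k=3: j=0 S=57.5376 intr=46.4724 cont=46.1744 V=46.4724[EX]; j=1 S=68.9324 intr=35.0776 cont=34.7796 V=35.0776[EX]; j=2 S=82.5838 intr=21.4262 cont=21.7242 V=21.7242[hold]; j=3 S=98.9388 intr=5.0712 cont=9.8288 V=9.8288[hold]  S*(3)=68.9324
k=2: j=0 S=62.9778 intr=41.0322 cont=40.7342 V=41.0322[EX]; j=1 S=75.4500 intr=28.5600 cont=28.4086 V=28.5600[EX]; j=2 S=90.3922 intr=13.6178 cont=15.8107 V=15.8107[hold]  S*(2)=75.4500
k=1: j=0 S=68.9324 intr=35.0776 cont=34.7796 V=35.0776[EX]; j=1 S=82.5838 intr=21.4262 cont=22.2068 V=22.2068[hold]  S*(1)=68.9324
k=0: j=0 S=75.4500 intr=28.5600 cont=28.6460 V=28.6460[hold]  S*(0)=-

price = 28.6460
boundary = - 68.9324 75.4500 68.9324 75.4500 82.5838 90.3922
tree:
28.6460
35.0776 22.2068
41.0322 28.5600 15.8107
46.4724 35.0776 21.7242 9.8288
51.4427 41.0322 28.5600 14.8296 4.7497
55.9836 46.4724 35.0776 21.4262 8.1405 1.2945
60.1323 51.4427 41.0322 28.5600 13.6178 2.5621 0.0000
63.9226 55.9836 46.4724 35.0776 21.4262 5.0712 0.0000 0.0000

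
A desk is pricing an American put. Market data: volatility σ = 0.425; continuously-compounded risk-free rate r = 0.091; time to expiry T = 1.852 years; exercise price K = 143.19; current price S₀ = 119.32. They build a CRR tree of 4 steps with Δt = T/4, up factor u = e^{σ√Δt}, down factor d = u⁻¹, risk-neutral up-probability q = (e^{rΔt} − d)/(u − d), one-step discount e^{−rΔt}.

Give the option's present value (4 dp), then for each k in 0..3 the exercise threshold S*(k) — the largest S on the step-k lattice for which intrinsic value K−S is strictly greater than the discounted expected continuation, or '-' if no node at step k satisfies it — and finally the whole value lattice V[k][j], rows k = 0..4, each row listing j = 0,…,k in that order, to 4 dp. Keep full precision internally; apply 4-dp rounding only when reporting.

Δt=0.46300, u=1.33534, d=0.74887, q=0.50158, disc=e^(-rΔt)=0.95874
k=4 terminal: V=max(K-S,0) → 105.6631 76.2743 23.8700 0.0000 0.0000
k=3: j=0 S=50.1113 intr=93.0787 cont=87.1710 V=93.0787[EX]; j=1 S=89.3554 intr=53.8346 cont=47.9269 V=53.8346[EX]; j=2 S=159.3330 intr=0.0000 cont=11.4064 V=11.4064[hold]; j=3 S=284.1128 intr=0.0000 cont=0.0000 V=0.0000[hold]  S*(3)=89.3554
k=2: j=0 S=66.9157 intr=76.2743 cont=70.3666 V=76.2743[EX]; j=1 S=119.3200 intr=23.8700 cont=31.2104 V=31.2104[hold]; j=2 S=212.7641 intr=0.0000 cont=5.4506 V=5.4506[hold]  S*(2)=66.9157
k=1: j=0 S=89.3554 intr=53.8346 cont=51.4568 V=53.8346[EX]; j=1 S=159.3330 intr=0.0000 cont=17.5353 V=17.5353[hold]  S*(1)=89.3554
k=0: j=0 S=119.3200 intr=23.8700 cont=34.1577 V=34.1577[hold]  S*(0)=-

price = 34.1577
boundary = - 89.3554 66.9157 89.3554
tree:
34.1577
53.8346 17.5353
76.2743 31.2104 5.4506
93.0787 53.8346 11.4064 0.0000
105.6631 76.2743 23.8700 0.0000 0.0000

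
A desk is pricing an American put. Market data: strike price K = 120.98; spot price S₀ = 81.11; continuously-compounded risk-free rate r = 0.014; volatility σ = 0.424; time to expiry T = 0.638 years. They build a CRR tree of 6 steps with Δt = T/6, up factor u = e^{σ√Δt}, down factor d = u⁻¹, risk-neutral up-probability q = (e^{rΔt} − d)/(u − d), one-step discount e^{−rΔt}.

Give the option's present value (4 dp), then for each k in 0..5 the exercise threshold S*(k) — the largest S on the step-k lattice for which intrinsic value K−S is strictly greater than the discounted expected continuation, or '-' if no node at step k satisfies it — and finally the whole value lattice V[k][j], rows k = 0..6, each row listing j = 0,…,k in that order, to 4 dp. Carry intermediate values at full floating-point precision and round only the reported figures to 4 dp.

Δt=0.10633  u=1.14828  d=0.87087  q=0.47086  discount=0.99851
step 6 (expiry): payoffs max(K−S,0) = 85.5967 74.3259 59.4648 39.8700 14.0335 0.0000 0.0000
step 5: (k=5,j=0): S=40.6297, (K−S)⁺=80.3503, hold=80.1703 ⇒ V=80.3503 exercise | (k=5,j=1): S=53.5718, (K−S)⁺=67.4082, hold=67.2283 ⇒ V=67.4082 exercise | (k=5,j=2): S=70.6364, (K−S)⁺=50.3436, hold=50.1637 ⇒ V=50.3436 exercise | (k=5,j=3): S=93.1366, (K−S)⁺=27.8434, hold=27.6634 ⇒ V=27.8434 exercise | (k=5,j=4): S=122.8041, (K−S)⁺=0.0000, hold=7.4146 ⇒ V=7.4146 continue | (k=5,j=5): S=161.9217, (K−S)⁺=0.0000, hold=0.0000 ⇒ V=0.0000 continue  boundary S*=93.1366
step 4: (k=4,j=0): S=46.6541, (K−S)⁺=74.3259, hold=74.1459 ⇒ V=74.3259 exercise | (k=4,j=1): S=61.5152, (K−S)⁺=59.4648, hold=59.2849 ⇒ V=59.4648 exercise | (k=4,j=2): S=81.1100, (K−S)⁺=39.8700, hold=39.6900 ⇒ V=39.8700 exercise | (k=4,j=3): S=106.9465, (K−S)⁺=14.0335, hold=18.1972 ⇒ V=18.1972 continue | (k=4,j=4): S=141.0129, (K−S)⁺=0.0000, hold=3.9175 ⇒ V=3.9175 continue  boundary S*=81.1100
step 3: (k=3,j=0): S=53.5718, (K−S)⁺=67.4082, hold=67.2283 ⇒ V=67.4082 exercise | (k=3,j=1): S=70.6364, (K−S)⁺=50.3436, hold=50.1637 ⇒ V=50.3436 exercise | (k=3,j=2): S=93.1366, (K−S)⁺=27.8434, hold=29.6210 ⇒ V=29.6210 continue | (k=3,j=3): S=122.8041, (K−S)⁺=0.0000, hold=11.4564 ⇒ V=11.4564 continue  boundary S*=70.6364
step 2: (k=2,j=0): S=61.5152, (K−S)⁺=59.4648, hold=59.2849 ⇒ V=59.4648 exercise | (k=2,j=1): S=81.1100, (K−S)⁺=39.8700, hold=40.5258 ⇒ V=40.5258 continue | (k=2,j=2): S=106.9465, (K−S)⁺=14.0335, hold=21.0367 ⇒ V=21.0367 continue  boundary S*=61.5152
step 1: (k=1,j=0): S=70.6364, (K−S)⁺=50.3436, hold=50.4720 ⇒ V=50.4720 continue | (k=1,j=1): S=93.1366, (K−S)⁺=27.8434, hold=31.3025 ⇒ V=31.3025 continue  boundary S*=-
step 0: (k=0,j=0): S=81.1100, (K−S)⁺=39.8700, hold=41.3842 ⇒ V=41.3842 continue  boundary S*=-

price = 41.3842
boundary = - - 61.5152 70.6364 81.1100 93.1366
tree:
41.3842
50.4720 31.3025
59.4648 40.5258 21.0367
67.4082 50.3436 29.6210 11.4564
74.3259 59.4648 39.8700 18.1972 3.9175
80.3503 67.4082 50.3436 27.8434 7.4146 0.0000
85.5967 74.3259 59.4648 39.8700 14.0335 0.0000 0.0000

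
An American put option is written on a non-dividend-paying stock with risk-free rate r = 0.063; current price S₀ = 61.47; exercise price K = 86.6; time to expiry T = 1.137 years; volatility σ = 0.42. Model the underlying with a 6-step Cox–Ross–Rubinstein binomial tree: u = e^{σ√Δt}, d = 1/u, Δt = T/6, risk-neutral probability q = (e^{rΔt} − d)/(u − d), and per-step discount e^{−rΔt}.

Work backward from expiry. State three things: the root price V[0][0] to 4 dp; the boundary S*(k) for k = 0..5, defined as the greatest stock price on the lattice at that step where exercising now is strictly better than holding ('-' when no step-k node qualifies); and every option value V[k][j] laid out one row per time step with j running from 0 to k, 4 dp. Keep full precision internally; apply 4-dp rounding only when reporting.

params: Δt=0.18950 u=1.20061 d=0.83291 q=0.48708 e^(-rΔt)=0.98813
t_6 payoffs: 66.0769 57.0165 43.9561 25.1300 0.0000 0.0000 0.0000
t_5: node(5,0) S=24.6404 payoff=61.9596 vs cont=60.9319 → 61.9596 [stop]  node(5,1) S=35.5184 payoff=51.0816 vs cont=50.0539 → 51.0816 [stop]  node(5,2) S=51.1988 payoff=35.4012 vs cont=34.3735 → 35.4012 [stop]  node(5,3) S=73.8017 payoff=12.7983 vs cont=12.7367 → 12.7983 [stop]  node(5,4) S=106.3832 payoff=0.0000 vs cont=0.0000 → 0.0000 [wait]  node(5,5) S=153.3485 payoff=0.0000 vs cont=0.0000 → 0.0000 [wait]  ⇒ S*(5)=73.8017
t_4: node(4,0) S=29.5835 payoff=57.0165 vs cont=55.9887 → 57.0165 [stop]  node(4,1) S=42.6439 payoff=43.9561 vs cont=42.9284 → 43.9561 [stop]  node(4,2) S=61.4700 payoff=25.1300 vs cont=24.1023 → 25.1300 [stop]  node(4,3) S=88.6073 payoff=0.0000 vs cont=6.4866 → 6.4866 [wait]  node(4,4) S=127.7251 payoff=0.0000 vs cont=0.0000 → 0.0000 [wait]  ⇒ S*(4)=61.4700
t_3: node(3,0) S=35.5184 payoff=51.0816 vs cont=50.0539 → 51.0816 [stop]  node(3,1) S=51.1988 payoff=35.4012 vs cont=34.3735 → 35.4012 [stop]  node(3,2) S=73.8017 payoff=12.7983 vs cont=15.8587 → 15.8587 [wait]  node(3,3) S=106.3832 payoff=0.0000 vs cont=3.2876 → 3.2876 [wait]  ⇒ S*(3)=51.1988
t_2: node(2,0) S=42.6439 payoff=43.9561 vs cont=42.9284 → 43.9561 [stop]  node(2,1) S=61.4700 payoff=25.1300 vs cont=25.5752 → 25.5752 [wait]  node(2,2) S=88.6073 payoff=0.0000 vs cont=9.6200 → 9.6200 [wait]  ⇒ S*(2)=42.6439
t_1: node(1,0) S=51.1988 payoff=35.4012 vs cont=34.5877 → 35.4012 [stop]  node(1,1) S=73.8017 payoff=12.7983 vs cont=17.5925 → 17.5925 [wait]  ⇒ S*(1)=51.1988
t_0: node(0,0) S=61.4700 payoff=25.1300 vs cont=26.4097 → 26.4097 [wait]  ⇒ S*(0)=-

price = 26.4097
boundary = - 51.1988 42.6439 51.1988 61.4700 73.8017
tree:
26.4097
35.4012 17.5925
43.9561 25.5752 9.6200
51.0816 35.4012 15.8587 3.2876
57.0165 43.9561 25.1300 6.4866 0.0000
61.9596 51.0816 35.4012 12.7983 0.0000 0.0000
66.0769 57.0165 43.9561 25.1300 0.0000 0.0000 0.0000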